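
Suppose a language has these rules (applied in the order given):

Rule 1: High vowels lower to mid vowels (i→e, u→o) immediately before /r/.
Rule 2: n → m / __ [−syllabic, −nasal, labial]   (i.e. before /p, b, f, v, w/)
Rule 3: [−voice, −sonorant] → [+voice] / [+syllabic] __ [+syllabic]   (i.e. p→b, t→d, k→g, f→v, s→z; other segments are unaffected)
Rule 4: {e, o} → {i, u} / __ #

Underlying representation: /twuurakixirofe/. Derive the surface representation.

Rule 1 (pre-rhotic lowering): /u/ is a high vowel immediately before /r/, so it lowers to [o]. /i/ is a high vowel immediately before /r/, so it lowers to [e]. /twuurakixirofe/ → twuorakixerofe.
Rule 2 (nasal place assimilation): no segment meets the environment; /twuorakixerofe/ is unchanged.
Rule 3 (intervocalic voicing): /k/ is a voiceless obstruent between vowels /a/ and /i/, so it voices to [g]. /f/ is a voiceless obstruent between vowels /o/ and /e/, so it voices to [v]. /twuorakixerofe/ → twuoragixerove.
Rule 4 (final vowel raising): /e/ is a mid vowel in word-final position, so it raises to [i]. /twuoragixerove/ → twuoragixerovi.

twuoragixerovi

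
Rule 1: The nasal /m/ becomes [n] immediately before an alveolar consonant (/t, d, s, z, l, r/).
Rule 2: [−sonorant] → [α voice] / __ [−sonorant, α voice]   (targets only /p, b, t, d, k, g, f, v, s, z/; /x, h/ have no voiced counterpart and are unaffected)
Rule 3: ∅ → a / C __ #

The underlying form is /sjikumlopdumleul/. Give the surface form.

Rule 1 (nasal place assimilation): /m/ precedes the alveolar consonant /l/, so it assimilates in place to [n]. /m/ precedes the alveolar consonant /l/, so it assimilates in place to [n]. /sjikumlopdumleul/ → sjikunlopdunleul.
Rule 2 (regressive voicing assimilation): /p/ precedes the voiced obstruent /d/, so it voices to [b] by assimilation. /sjikunlopdunleul/ → sjikunlobdunleul.
Rule 3 (final a-epenthesis): the form ends in the consonant /l/, so [a] is inserted word-finally. /sjikunlobdunleul/ → sjikunlobdunleula.

sjikunlobdunleula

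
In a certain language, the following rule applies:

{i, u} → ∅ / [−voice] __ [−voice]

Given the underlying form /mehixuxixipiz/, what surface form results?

mehxxxpiz

/i/ is a high vowel flanked by voiceless consonants /h/ and /x/, so it deletes.
/u/ is a high vowel flanked by voiceless consonants /x/ and /x/, so it deletes.
/i/ is a high vowel flanked by voiceless consonants /x/ and /x/, so it deletes.
/i/ is a high vowel flanked by voiceless consonants /x/ and /p/, so it deletes.
Surface form: [mehxxxpiz].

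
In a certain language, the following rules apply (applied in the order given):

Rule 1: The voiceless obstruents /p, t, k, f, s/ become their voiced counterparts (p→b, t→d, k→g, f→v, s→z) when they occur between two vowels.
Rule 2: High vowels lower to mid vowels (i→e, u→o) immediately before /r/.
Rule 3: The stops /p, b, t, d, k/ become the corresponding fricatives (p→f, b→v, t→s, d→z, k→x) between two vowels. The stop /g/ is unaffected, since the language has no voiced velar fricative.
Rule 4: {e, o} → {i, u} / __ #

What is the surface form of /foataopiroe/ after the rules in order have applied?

Rule 1 (intervocalic voicing): /t/ is a voiceless obstruent between vowels /a/ and /a/, so it voices to [d]. /p/ is a voiceless obstruent between vowels /o/ and /i/, so it voices to [b]. /foataopiroe/ → foadaobiroe.
Rule 2 (pre-rhotic lowering): /i/ is a high vowel immediately before /r/, so it lowers to [e]. /foadaobiroe/ → foadaoberoe.
Rule 3 (intervocalic spirantization): /d/ is a stop between vowels /a/ and /a/, so it spirantizes to the fricative [z]. /b/ is a stop between vowels /o/ and /e/, so it spirantizes to the fricative [v]. /foadaoberoe/ → foazaoveroe.
Rule 4 (final vowel raising): /e/ is a mid vowel in word-final position, so it raises to [i]. /foazaoveroe/ → foazaoveroi.

foazaoveroi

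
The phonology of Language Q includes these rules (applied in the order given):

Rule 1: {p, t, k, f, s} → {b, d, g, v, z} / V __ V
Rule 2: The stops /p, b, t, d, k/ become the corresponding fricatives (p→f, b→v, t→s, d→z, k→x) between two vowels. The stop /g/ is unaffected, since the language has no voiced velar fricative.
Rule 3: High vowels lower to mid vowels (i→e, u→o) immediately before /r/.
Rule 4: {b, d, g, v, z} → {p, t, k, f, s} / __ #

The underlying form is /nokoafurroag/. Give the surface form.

nogoavorroak

Rule 1 (intervocalic voicing): /k/ is a voiceless obstruent between vowels /o/ and /o/, so it voices to [g]. /f/ is a voiceless obstruent between vowels /a/ and /u/, so it voices to [v]. /nokoafurroag/ → nogoavurroag.
Rule 2 (intervocalic spirantization): no segment meets the environment; /nogoavurroag/ is unchanged.
Rule 3 (pre-rhotic lowering): /u/ is a high vowel immediately before /r/, so it lowers to [o]. /nogoavurroag/ → nogoavorroag.
Rule 4 (final devoicing): /g/ is a voiced obstruent in word-final position, so it devoices to [k]. /nogoavorroag/ → nogoavorroak.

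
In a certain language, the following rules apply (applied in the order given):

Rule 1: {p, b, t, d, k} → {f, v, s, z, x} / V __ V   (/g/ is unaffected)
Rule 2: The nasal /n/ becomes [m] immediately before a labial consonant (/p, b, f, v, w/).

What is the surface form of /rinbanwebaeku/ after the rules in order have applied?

Rule 1 (intervocalic spirantization): /b/ is a stop between vowels /e/ and /a/, so it spirantizes to the fricative [v]. /k/ is a stop between vowels /e/ and /u/, so it spirantizes to the fricative [x]. /rinbanwebaeku/ → rinbanwevaexu.
Rule 2 (nasal place assimilation): /n/ precedes the labial consonant /b/, so it assimilates in place to [m]. /n/ precedes the labial consonant /w/, so it assimilates in place to [m]. /rinbanwevaexu/ → rimbamwevaexu.

rimbamwevaexu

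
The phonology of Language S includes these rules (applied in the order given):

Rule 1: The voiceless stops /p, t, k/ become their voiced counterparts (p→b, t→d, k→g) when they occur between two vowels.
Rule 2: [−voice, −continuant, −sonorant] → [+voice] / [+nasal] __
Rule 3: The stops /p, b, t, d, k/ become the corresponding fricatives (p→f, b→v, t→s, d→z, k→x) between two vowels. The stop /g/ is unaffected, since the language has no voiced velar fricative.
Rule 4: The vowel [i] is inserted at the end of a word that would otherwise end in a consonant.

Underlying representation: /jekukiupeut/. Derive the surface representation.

Rule 1 (intervocalic voicing): /k/ is a voiceless stop between vowels /e/ and /u/, so it voices to [g]. /k/ is a voiceless stop between vowels /u/ and /i/, so it voices to [g]. /p/ is a voiceless stop between vowels /u/ and /e/, so it voices to [b]. /jekukiupeut/ → jegugiubeut.
Rule 2 (post-nasal voicing): no segment meets the environment; /jegugiubeut/ is unchanged.
Rule 3 (intervocalic spirantization): /b/ is a stop between vowels /u/ and /e/, so it spirantizes to the fricative [v]. /jegugiubeut/ → jegugiuveut.
Rule 4 (final i-epenthesis): the form ends in the consonant /t/, so [i] is inserted word-finally. /jegugiuveut/ → jegugiuveuti.

jegugiuveuti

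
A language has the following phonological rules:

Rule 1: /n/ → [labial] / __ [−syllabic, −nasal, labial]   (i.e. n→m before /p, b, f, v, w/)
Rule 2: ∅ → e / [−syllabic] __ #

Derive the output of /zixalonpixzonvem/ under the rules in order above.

Rule 1 (nasal place assimilation): /n/ precedes the labial consonant /p/, so it assimilates in place to [m]. /n/ precedes the labial consonant /v/, so it assimilates in place to [m]. /zixalonpixzonvem/ → zixalompixzomvem.
Rule 2 (final e-epenthesis): the form ends in the consonant /m/, so [e] is inserted word-finally. /zixalompixzomvem/ → zixalompixzomveme.

zixalompixzomveme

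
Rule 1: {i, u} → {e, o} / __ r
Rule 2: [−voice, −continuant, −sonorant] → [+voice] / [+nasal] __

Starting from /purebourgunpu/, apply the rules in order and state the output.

poreboorgunbu

Rule 1 (pre-rhotic lowering): /u/ is a high vowel immediately before /r/, so it lowers to [o]. /u/ is a high vowel immediately before /r/, so it lowers to [o]. /purebourgunpu/ → poreboorgunpu.
Rule 2 (post-nasal voicing): /p/ is a voiceless stop immediately after the nasal /n/, so it voices to [b]. /poreboorgunpu/ → poreboorgunbu.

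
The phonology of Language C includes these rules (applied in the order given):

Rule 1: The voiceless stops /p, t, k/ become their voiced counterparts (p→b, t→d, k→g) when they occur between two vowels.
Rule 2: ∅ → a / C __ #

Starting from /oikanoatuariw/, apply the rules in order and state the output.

Rule 1 (intervocalic voicing): /k/ is a voiceless stop between vowels /i/ and /a/, so it voices to [g]. /t/ is a voiceless stop between vowels /a/ and /u/, so it voices to [d]. /oikanoatuariw/ → oiganoaduariw.
Rule 2 (final a-epenthesis): the form ends in the consonant /w/, so [a] is inserted word-finally. /oiganoaduariw/ → oiganoaduariwa.

oiganoaduariwa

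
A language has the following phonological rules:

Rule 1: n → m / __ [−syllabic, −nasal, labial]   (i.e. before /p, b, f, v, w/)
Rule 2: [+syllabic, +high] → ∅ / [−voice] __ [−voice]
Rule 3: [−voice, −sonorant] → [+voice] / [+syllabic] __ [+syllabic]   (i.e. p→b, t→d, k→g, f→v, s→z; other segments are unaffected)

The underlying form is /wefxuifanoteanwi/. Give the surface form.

Rule 1 (nasal place assimilation): /n/ precedes the labial consonant /w/, so it assimilates in place to [m]. /wefxuifanoteanwi/ → wefxuifanoteamwi.
Rule 2 (high vowel syncope): no segment meets the environment; /wefxuifanoteamwi/ is unchanged.
Rule 3 (intervocalic voicing): /f/ is a voiceless obstruent between vowels /i/ and /a/, so it voices to [v]. /t/ is a voiceless obstruent between vowels /o/ and /e/, so it voices to [d]. /wefxuifanoteamwi/ → wefxuivanodeamwi.

wefxuivanodeamwi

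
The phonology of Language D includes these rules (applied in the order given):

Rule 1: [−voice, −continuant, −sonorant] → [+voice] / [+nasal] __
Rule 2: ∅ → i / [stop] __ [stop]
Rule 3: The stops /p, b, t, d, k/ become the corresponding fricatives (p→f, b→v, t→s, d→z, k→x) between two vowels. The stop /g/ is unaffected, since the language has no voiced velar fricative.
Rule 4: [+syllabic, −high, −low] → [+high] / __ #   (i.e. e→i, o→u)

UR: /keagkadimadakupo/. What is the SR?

keagixazimazaxufu

Rule 1 (post-nasal voicing): no segment meets the environment; /keagkadimadakupo/ is unchanged.
Rule 2 (stop-cluster i-epenthesis): /g/ and /k/ form a stop–stop cluster, so [i] is inserted between them. /keagkadimadakupo/ → keagikadimadakupo.
Rule 3 (intervocalic spirantization): /k/ is a stop between vowels /i/ and /a/, so it spirantizes to the fricative [x]. /d/ is a stop between vowels /a/ and /i/, so it spirantizes to the fricative [z]. /d/ is a stop between vowels /a/ and /a/, so it spirantizes to the fricative [z]. /k/ is a stop between vowels /a/ and /u/, so it spirantizes to the fricative [x]. /p/ is a stop between vowels /u/ and /o/, so it spirantizes to the fricative [f]. /keagikadimadakupo/ → keagixazimazaxufo.
Rule 4 (final vowel raising): /o/ is a mid vowel in word-final position, so it raises to [u]. /keagixazimazaxufo/ → keagixazimazaxufu.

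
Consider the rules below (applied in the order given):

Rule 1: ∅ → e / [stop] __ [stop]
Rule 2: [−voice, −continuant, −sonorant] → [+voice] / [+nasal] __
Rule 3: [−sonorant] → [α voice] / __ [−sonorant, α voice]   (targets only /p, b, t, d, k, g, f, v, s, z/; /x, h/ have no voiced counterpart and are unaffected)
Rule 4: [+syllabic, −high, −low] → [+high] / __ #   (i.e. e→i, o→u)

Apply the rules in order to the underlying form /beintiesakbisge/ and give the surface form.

beindiesakebizgi

Rule 1 (stop-cluster e-epenthesis): /k/ and /b/ form a stop–stop cluster, so [e] is inserted between them. /beintiesakbisge/ → beintiesakebisge.
Rule 2 (post-nasal voicing): /t/ is a voiceless stop immediately after the nasal /n/, so it voices to [d]. /beintiesakebisge/ → beindiesakebisge.
Rule 3 (regressive voicing assimilation): /s/ precedes the voiced obstruent /g/, so it voices to [z] by assimilation. /beindiesakebisge/ → beindiesakebizge.
Rule 4 (final vowel raising): /e/ is a mid vowel in word-final position, so it raises to [i]. /beindiesakebizge/ → beindiesakebizgi.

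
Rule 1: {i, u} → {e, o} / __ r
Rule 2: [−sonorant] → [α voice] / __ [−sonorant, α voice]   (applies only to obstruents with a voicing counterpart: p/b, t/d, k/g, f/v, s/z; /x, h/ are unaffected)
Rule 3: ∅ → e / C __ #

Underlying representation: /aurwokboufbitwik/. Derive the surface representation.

aorwogbouvbitwike

Rule 1 (pre-rhotic lowering): /u/ is a high vowel immediately before /r/, so it lowers to [o]. /aurwokboufbitwik/ → aorwokboufbitwik.
Rule 2 (regressive voicing assimilation): /k/ precedes the voiced obstruent /b/, so it voices to [g] by assimilation. /f/ precedes the voiced obstruent /b/, so it voices to [v] by assimilation. /aorwokboufbitwik/ → aorwogbouvbitwik.
Rule 3 (final e-epenthesis): the form ends in the consonant /k/, so [e] is inserted word-finally. /aorwogbouvbitwik/ → aorwogbouvbitwike.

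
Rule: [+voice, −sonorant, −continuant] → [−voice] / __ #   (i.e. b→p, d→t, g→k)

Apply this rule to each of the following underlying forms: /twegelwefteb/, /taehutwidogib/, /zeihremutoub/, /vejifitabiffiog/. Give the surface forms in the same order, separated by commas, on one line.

/twegelwefteb/: /b/ is a voiced stop in word-final position, so it devoices to [p]. → [twegelweftep].
/taehutwidogib/: /b/ is a voiced stop in word-final position, so it devoices to [p]. → [taehutwidogip].
/zeihremutoub/: /b/ is a voiced stop in word-final position, so it devoices to [p]. → [zeihremutoup].
/vejifitabiffiog/: /g/ is a voiced stop in word-final position, so it devoices to [k]. → [vejifitabiffiok].

twegelweftep, taehutwidogip, zeihremutoup, vejifitabiffiok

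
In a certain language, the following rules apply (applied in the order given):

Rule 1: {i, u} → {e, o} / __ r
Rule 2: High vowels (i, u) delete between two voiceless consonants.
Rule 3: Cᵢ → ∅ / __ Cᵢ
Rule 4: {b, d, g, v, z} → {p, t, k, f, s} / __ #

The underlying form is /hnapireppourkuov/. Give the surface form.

Rule 1 (pre-rhotic lowering): /i/ is a high vowel immediately before /r/, so it lowers to [e]. /u/ is a high vowel immediately before /r/, so it lowers to [o]. /hnapireppourkuov/ → hnapereppoorkuov.
Rule 2 (high vowel syncope): no segment meets the environment; /hnapereppoorkuov/ is unchanged.
Rule 3 (degemination): /pp/ is a geminate; the first /p/ deletes. /hnapereppoorkuov/ → hnaperepoorkuov.
Rule 4 (final devoicing): /v/ is a voiced obstruent in word-final position, so it devoices to [f]. /hnaperepoorkuov/ → hnaperepoorkuof.

hnaperepoorkuof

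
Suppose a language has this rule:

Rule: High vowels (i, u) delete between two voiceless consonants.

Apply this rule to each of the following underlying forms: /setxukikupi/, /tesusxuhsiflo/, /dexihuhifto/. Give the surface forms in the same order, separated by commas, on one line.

setxkkpi, tessxhsflo, dexhhfto

/setxukikupi/: /u/ is a high vowel flanked by voiceless consonants /x/ and /k/, so it deletes. /i/ is a high vowel flanked by voiceless consonants /k/ and /k/, so it deletes. /u/ is a high vowel flanked by voiceless consonants /k/ and /p/, so it deletes. → [setxkkpi].
/tesusxuhsiflo/: /u/ is a high vowel flanked by voiceless consonants /s/ and /s/, so it deletes. /u/ is a high vowel flanked by voiceless consonants /x/ and /h/, so it deletes. /i/ is a high vowel flanked by voiceless consonants /s/ and /f/, so it deletes. → [tessxhsflo].
/dexihuhifto/: /i/ is a high vowel flanked by voiceless consonants /x/ and /h/, so it deletes. /u/ is a high vowel flanked by voiceless consonants /h/ and /h/, so it deletes. /i/ is a high vowel flanked by voiceless consonants /h/ and /f/, so it deletes. → [dexhhfto].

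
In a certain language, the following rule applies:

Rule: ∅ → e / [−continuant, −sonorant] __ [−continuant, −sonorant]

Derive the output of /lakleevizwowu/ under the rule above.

lakleevizwowu

No segment of /lakleevizwowu/ meets the structural description of the rule, so the form surfaces unchanged.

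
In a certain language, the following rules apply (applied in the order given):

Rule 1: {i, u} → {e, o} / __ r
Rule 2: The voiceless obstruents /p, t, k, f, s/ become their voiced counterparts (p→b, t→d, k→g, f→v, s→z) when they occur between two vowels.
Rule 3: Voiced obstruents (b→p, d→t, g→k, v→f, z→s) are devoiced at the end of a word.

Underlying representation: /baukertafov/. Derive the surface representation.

baugertavof

Rule 1 (pre-rhotic lowering): no segment meets the environment; /baukertafov/ is unchanged.
Rule 2 (intervocalic voicing): /k/ is a voiceless obstruent between vowels /u/ and /e/, so it voices to [g]. /f/ is a voiceless obstruent between vowels /a/ and /o/, so it voices to [v]. /baukertafov/ → baugertavov.
Rule 3 (final devoicing): /v/ is a voiced obstruent in word-final position, so it devoices to [f]. /baugertavov/ → baugertavof.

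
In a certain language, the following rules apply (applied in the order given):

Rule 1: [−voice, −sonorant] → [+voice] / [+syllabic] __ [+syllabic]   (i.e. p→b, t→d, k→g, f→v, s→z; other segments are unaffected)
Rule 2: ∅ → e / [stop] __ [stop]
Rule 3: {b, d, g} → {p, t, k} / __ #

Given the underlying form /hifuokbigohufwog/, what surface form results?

hivuokebigohufwok

Rule 1 (intervocalic voicing): /f/ is a voiceless obstruent between vowels /i/ and /u/, so it voices to [v]. /hifuokbigohufwog/ → hivuokbigohufwog.
Rule 2 (stop-cluster e-epenthesis): /k/ and /b/ form a stop–stop cluster, so [e] is inserted between them. /hivuokbigohufwog/ → hivuokebigohufwog.
Rule 3 (final devoicing): /g/ is a voiced stop in word-final position, so it devoices to [k]. /hivuokebigohufwog/ → hivuokebigohufwok.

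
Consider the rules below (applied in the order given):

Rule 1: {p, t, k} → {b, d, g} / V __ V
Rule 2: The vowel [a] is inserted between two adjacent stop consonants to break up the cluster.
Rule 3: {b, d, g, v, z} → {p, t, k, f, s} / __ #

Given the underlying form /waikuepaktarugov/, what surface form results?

Rule 1 (intervocalic voicing): /k/ is a voiceless stop between vowels /i/ and /u/, so it voices to [g]. /p/ is a voiceless stop between vowels /e/ and /a/, so it voices to [b]. /waikuepaktarugov/ → waiguebaktarugov.
Rule 2 (stop-cluster a-epenthesis): /k/ and /t/ form a stop–stop cluster, so [a] is inserted between them. /waiguebaktarugov/ → waiguebakatarugov.
Rule 3 (final devoicing): /v/ is a voiced obstruent in word-final position, so it devoices to [f]. /waiguebakatarugov/ → waiguebakatarugof.

waiguebakatarugof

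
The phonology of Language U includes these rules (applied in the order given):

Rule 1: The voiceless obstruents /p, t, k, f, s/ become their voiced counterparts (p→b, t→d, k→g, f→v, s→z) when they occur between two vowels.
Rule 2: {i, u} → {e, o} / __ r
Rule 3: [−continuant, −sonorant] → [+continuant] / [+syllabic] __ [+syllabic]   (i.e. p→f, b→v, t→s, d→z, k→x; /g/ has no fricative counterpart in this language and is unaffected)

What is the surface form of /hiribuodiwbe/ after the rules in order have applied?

Rule 1 (intervocalic voicing): no segment meets the environment; /hiribuodiwbe/ is unchanged.
Rule 2 (pre-rhotic lowering): /i/ is a high vowel immediately before /r/, so it lowers to [e]. /hiribuodiwbe/ → heribuodiwbe.
Rule 3 (intervocalic spirantization): /b/ is a stop between vowels /i/ and /u/, so it spirantizes to the fricative [v]. /d/ is a stop between vowels /o/ and /i/, so it spirantizes to the fricative [z]. /heribuodiwbe/ → herivuoziwbe.

herivuoziwbe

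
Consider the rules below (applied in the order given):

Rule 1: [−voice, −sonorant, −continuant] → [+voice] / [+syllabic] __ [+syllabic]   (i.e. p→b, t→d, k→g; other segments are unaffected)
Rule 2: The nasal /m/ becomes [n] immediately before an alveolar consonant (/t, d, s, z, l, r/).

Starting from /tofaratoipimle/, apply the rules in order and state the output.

Rule 1 (intervocalic voicing): /t/ is a voiceless stop between vowels /a/ and /o/, so it voices to [d]. /p/ is a voiceless stop between vowels /i/ and /i/, so it voices to [b]. /tofaratoipimle/ → tofaradoibimle.
Rule 2 (nasal place assimilation): /m/ precedes the alveolar consonant /l/, so it assimilates in place to [n]. /tofaradoibimle/ → tofaradoibinle.

tofaradoibinle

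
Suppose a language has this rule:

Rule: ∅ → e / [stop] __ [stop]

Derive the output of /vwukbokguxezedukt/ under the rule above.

vwukebokeguxezeduket

/k/ and /b/ form a stop–stop cluster, so [e] is inserted between them.
/k/ and /g/ form a stop–stop cluster, so [e] is inserted between them.
/k/ and /t/ form a stop–stop cluster, so [e] is inserted between them.
Surface form: [vwukebokeguxezeduket].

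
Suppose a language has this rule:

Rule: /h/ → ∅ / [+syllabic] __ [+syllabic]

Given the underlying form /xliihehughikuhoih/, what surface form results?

xliieughikuoih

/h/ occurs between vowels /i/ and /e/, so it deletes.
/h/ occurs between vowels /e/ and /u/, so it deletes.
/h/ occurs between vowels /u/ and /o/, so it deletes.
The other instances of /h/ do not occur in the required environment and remain unchanged.
Surface form: [xliieughikuoih].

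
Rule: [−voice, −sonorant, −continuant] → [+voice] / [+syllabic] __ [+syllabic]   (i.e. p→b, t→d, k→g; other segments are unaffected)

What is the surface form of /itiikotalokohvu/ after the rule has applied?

idiigodalogohvu

/t/ is a voiceless stop between vowels /i/ and /i/, so it voices to [d].
/k/ is a voiceless stop between vowels /i/ and /o/, so it voices to [g].
/t/ is a voiceless stop between vowels /o/ and /a/, so it voices to [d].
/k/ is a voiceless stop between vowels /o/ and /o/, so it voices to [g].
Surface form: [idiigodalogohvu].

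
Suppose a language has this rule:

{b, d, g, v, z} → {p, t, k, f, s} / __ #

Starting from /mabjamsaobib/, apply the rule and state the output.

/b/ is a voiced obstruent in word-final position, so it devoices to [p].
The other instances of /b/ do not occur in the required environment and remain unchanged.
Surface form: [mabjamsaobip].

mabjamsaobip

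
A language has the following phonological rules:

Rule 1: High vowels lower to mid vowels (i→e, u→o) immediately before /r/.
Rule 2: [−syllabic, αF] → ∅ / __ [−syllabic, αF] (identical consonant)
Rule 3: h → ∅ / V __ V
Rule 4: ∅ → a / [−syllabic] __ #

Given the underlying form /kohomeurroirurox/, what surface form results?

Rule 1 (pre-rhotic lowering): /u/ is a high vowel immediately before /r/, so it lowers to [o]. /i/ is a high vowel immediately before /r/, so it lowers to [e]. /u/ is a high vowel immediately before /r/, so it lowers to [o]. /kohomeurroirurox/ → kohomeorroerorox.
Rule 2 (degemination): /rr/ is a geminate; the first /r/ deletes. /kohomeorroerorox/ → kohomeoroerorox.
Rule 3 (intervocalic h-deletion): /h/ occurs between vowels /o/ and /o/, so it deletes. /kohomeoroerorox/ → koomeoroerorox.
Rule 4 (final a-epenthesis): the form ends in the consonant /x/, so [a] is inserted word-finally. /koomeoroerorox/ → koomeoroeroroxa.

koomeoroeroroxa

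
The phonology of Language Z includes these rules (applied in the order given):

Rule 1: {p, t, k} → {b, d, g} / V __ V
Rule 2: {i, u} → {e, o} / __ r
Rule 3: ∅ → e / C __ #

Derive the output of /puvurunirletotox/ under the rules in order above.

puvorunerledodoxe

Rule 1 (intervocalic voicing): /t/ is a voiceless stop between vowels /e/ and /o/, so it voices to [d]. /t/ is a voiceless stop between vowels /o/ and /o/, so it voices to [d]. /puvurunirletotox/ → puvurunirledodox.
Rule 2 (pre-rhotic lowering): /u/ is a high vowel immediately before /r/, so it lowers to [o]. /i/ is a high vowel immediately before /r/, so it lowers to [e]. /puvurunirledodox/ → puvorunerledodox.
Rule 3 (final e-epenthesis): the form ends in the consonant /x/, so [e] is inserted word-finally. /puvorunerledodox/ → puvorunerledodoxe.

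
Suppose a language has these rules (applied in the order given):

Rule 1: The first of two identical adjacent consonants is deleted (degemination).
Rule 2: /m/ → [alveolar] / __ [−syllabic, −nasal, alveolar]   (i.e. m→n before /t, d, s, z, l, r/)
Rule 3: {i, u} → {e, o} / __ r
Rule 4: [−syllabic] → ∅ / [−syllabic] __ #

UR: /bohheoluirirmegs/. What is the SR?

boheoluerermeg

Rule 1 (degemination): /hh/ is a geminate; the first /h/ deletes. /bohheoluirirmegs/ → boheoluirirmegs.
Rule 2 (nasal place assimilation): no segment meets the environment; /boheoluirirmegs/ is unchanged.
Rule 3 (pre-rhotic lowering): /i/ is a high vowel immediately before /r/, so it lowers to [e]. /i/ is a high vowel immediately before /r/, so it lowers to [e]. /boheoluirirmegs/ → boheoluerermegs.
Rule 4 (final cluster simplification): /s/ is the second consonant of a word-final cluster /gs/, so it deletes. /boheoluerermegs/ → boheoluerermeg.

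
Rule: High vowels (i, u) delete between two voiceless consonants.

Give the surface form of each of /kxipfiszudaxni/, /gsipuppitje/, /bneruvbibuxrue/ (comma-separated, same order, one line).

/kxipfiszudaxni/: /i/ is a high vowel flanked by voiceless consonants /x/ and /p/, so it deletes. /i/ is a high vowel flanked by voiceless consonants /f/ and /s/, so it deletes. → [kxpfszudaxni].
/gsipuppitje/: /i/ is a high vowel flanked by voiceless consonants /s/ and /p/, so it deletes. /u/ is a high vowel flanked by voiceless consonants /p/ and /p/, so it deletes. /i/ is a high vowel flanked by voiceless consonants /p/ and /t/, so it deletes. → [gsppptje].
/bneruvbibuxrue/: the rule's environment is not met; surfaces unchanged as [bneruvbibuxrue].

kxpfszudaxni, gsppptje, bneruvbibuxrue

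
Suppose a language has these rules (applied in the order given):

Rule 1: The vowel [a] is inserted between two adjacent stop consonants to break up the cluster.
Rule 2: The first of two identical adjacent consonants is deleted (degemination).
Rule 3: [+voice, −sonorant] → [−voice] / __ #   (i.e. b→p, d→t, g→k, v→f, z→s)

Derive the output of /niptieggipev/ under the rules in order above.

Rule 1 (stop-cluster a-epenthesis): /p/ and /t/ form a stop–stop cluster, so [a] is inserted between them. /g/ and /g/ form a stop–stop cluster, so [a] is inserted between them. /niptieggipev/ → nipatiegagipev.
Rule 2 (degemination): no segment meets the environment; /nipatiegagipev/ is unchanged.
Rule 3 (final devoicing): /v/ is a voiced obstruent in word-final position, so it devoices to [f]. /nipatiegagipev/ → nipatiegagipef.

nipatiegagipef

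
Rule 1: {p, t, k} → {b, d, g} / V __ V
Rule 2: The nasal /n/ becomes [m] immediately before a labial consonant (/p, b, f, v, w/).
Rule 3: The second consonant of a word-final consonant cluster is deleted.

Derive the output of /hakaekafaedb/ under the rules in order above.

Rule 1 (intervocalic voicing): /k/ is a voiceless stop between vowels /a/ and /a/, so it voices to [g]. /k/ is a voiceless stop between vowels /e/ and /a/, so it voices to [g]. /hakaekafaedb/ → hagaegafaedb.
Rule 2 (nasal place assimilation): no segment meets the environment; /hagaegafaedb/ is unchanged.
Rule 3 (final cluster simplification): /b/ is the second consonant of a word-final cluster /db/, so it deletes. /hagaegafaedb/ → hagaegafaed.

hagaegafaed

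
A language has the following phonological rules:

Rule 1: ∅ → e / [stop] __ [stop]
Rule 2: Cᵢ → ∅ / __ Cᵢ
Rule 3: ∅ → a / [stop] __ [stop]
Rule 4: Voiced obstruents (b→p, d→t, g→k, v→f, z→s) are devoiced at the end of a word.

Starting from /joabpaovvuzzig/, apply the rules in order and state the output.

Rule 1 (stop-cluster e-epenthesis): /b/ and /p/ form a stop–stop cluster, so [e] is inserted between them. /joabpaovvuzzig/ → joabepaovvuzzig.
Rule 2 (degemination): /vv/ is a geminate; the first /v/ deletes. /zz/ is a geminate; the first /z/ deletes. /joabepaovvuzzig/ → joabepaovuzig.
Rule 3 (stop-cluster a-epenthesis): no segment meets the environment; /joabepaovuzig/ is unchanged.
Rule 4 (final devoicing): /g/ is a voiced obstruent in word-final position, so it devoices to [k]. /joabepaovuzig/ → joabepaovuzik.

joabepaovuzik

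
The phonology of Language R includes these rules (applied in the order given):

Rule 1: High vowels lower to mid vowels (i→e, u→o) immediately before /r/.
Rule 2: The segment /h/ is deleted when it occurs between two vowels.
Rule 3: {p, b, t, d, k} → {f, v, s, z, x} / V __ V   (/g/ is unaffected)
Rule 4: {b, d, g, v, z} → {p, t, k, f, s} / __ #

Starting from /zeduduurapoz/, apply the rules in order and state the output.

zezuzuorafos

Rule 1 (pre-rhotic lowering): /u/ is a high vowel immediately before /r/, so it lowers to [o]. /zeduduurapoz/ → zeduduorapoz.
Rule 2 (intervocalic h-deletion): no segment meets the environment; /zeduduorapoz/ is unchanged.
Rule 3 (intervocalic spirantization): /d/ is a stop between vowels /e/ and /u/, so it spirantizes to the fricative [z]. /d/ is a stop between vowels /u/ and /u/, so it spirantizes to the fricative [z]. /p/ is a stop between vowels /a/ and /o/, so it spirantizes to the fricative [f]. /zeduduorapoz/ → zezuzuorafoz.
Rule 4 (final devoicing): /z/ is a voiced obstruent in word-final position, so it devoices to [s]. /zezuzuorafoz/ → zezuzuorafos.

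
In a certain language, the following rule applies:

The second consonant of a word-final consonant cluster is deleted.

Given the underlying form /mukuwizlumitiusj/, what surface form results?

mukuwizlumitius

/j/ is the second consonant of a word-final cluster /sj/, so it deletes.
The other instances of /m/, /k/, /w/, /z/, /l/, /t/, /s/ do not occur in the required environment and remain unchanged.
Surface form: [mukuwizlumitius].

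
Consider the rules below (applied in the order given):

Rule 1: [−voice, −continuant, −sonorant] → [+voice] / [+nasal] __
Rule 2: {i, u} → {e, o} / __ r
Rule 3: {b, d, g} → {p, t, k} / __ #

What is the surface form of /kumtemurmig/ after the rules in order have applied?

Rule 1 (post-nasal voicing): /t/ is a voiceless stop immediately after the nasal /m/, so it voices to [d]. /kumtemurmig/ → kumdemurmig.
Rule 2 (pre-rhotic lowering): /u/ is a high vowel immediately before /r/, so it lowers to [o]. /kumdemurmig/ → kumdemormig.
Rule 3 (final devoicing): /g/ is a voiced stop in word-final position, so it devoices to [k]. /kumdemormig/ → kumdemormik.

kumdemormik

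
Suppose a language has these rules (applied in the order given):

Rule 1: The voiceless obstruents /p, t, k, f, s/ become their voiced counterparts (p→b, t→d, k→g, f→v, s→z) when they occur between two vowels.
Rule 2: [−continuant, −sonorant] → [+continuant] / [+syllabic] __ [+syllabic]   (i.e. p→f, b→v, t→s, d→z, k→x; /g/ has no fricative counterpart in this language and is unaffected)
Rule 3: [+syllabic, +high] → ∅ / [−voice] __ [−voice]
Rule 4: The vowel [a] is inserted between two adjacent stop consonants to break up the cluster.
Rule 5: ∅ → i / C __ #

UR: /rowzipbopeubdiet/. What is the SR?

Rule 1 (intervocalic voicing): /p/ is a voiceless obstruent between vowels /o/ and /e/, so it voices to [b]. /rowzipbopeubdiet/ → rowzipbobeubdiet.
Rule 2 (intervocalic spirantization): /b/ is a stop between vowels /o/ and /e/, so it spirantizes to the fricative [v]. /rowzipbobeubdiet/ → rowzipboveubdiet.
Rule 3 (high vowel syncope): no segment meets the environment; /rowzipboveubdiet/ is unchanged.
Rule 4 (stop-cluster a-epenthesis): /p/ and /b/ form a stop–stop cluster, so [a] is inserted between them. /b/ and /d/ form a stop–stop cluster, so [a] is inserted between them. /rowzipboveubdiet/ → rowzipaboveubadiet.
Rule 5 (final i-epenthesis): the form ends in the consonant /t/, so [i] is inserted word-finally. /rowzipaboveubadiet/ → rowzipaboveubadieti.

rowzipaboveubadieti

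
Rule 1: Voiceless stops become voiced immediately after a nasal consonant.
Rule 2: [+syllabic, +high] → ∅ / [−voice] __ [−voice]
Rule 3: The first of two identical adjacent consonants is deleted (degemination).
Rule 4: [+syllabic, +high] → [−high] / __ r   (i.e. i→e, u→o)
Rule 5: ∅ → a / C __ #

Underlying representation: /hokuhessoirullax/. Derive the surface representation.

hokhesoerulaxa

Rule 1 (post-nasal voicing): no segment meets the environment; /hokuhessoirullax/ is unchanged.
Rule 2 (high vowel syncope): /u/ is a high vowel flanked by voiceless consonants /k/ and /h/, so it deletes. /hokuhessoirullax/ → hokhessoirullax.
Rule 3 (degemination): /ss/ is a geminate; the first /s/ deletes. /ll/ is a geminate; the first /l/ deletes. /hokhessoirullax/ → hokhesoirulax.
Rule 4 (pre-rhotic lowering): /i/ is a high vowel immediately before /r/, so it lowers to [e]. /hokhesoirulax/ → hokhesoerulax.
Rule 5 (final a-epenthesis): the form ends in the consonant /x/, so [a] is inserted word-finally. /hokhesoerulax/ → hokhesoerulaxa.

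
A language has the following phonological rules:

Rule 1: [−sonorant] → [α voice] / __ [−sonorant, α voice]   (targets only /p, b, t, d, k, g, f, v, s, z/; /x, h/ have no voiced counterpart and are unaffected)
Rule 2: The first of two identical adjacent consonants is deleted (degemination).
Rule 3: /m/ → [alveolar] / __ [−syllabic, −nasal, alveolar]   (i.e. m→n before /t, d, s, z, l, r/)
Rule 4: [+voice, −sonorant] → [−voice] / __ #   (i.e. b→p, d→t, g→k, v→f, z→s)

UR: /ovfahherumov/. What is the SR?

ofaherumof

Rule 1 (regressive voicing assimilation): /v/ precedes the voiceless obstruent /f/, so it devoices to [f] by assimilation. /ovfahherumov/ → offahherumov.
Rule 2 (degemination): /ff/ is a geminate; the first /f/ deletes. /hh/ is a geminate; the first /h/ deletes. /offahherumov/ → ofaherumov.
Rule 3 (nasal place assimilation): no segment meets the environment; /ofaherumov/ is unchanged.
Rule 4 (final devoicing): /v/ is a voiced obstruent in word-final position, so it devoices to [f]. /ofaherumov/ → ofaherumof.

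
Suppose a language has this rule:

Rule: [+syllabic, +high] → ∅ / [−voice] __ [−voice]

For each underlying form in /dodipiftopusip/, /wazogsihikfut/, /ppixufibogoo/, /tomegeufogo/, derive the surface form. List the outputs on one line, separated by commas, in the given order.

dodipftopsp, wazogshkft, ppxfibogoo, tomegeufogo

/dodipiftopusip/: /i/ is a high vowel flanked by voiceless consonants /p/ and /f/, so it deletes. /u/ is a high vowel flanked by voiceless consonants /p/ and /s/, so it deletes. /i/ is a high vowel flanked by voiceless consonants /s/ and /p/, so it deletes. → [dodipftopsp].
/wazogsihikfut/: /i/ is a high vowel flanked by voiceless consonants /s/ and /h/, so it deletes. /i/ is a high vowel flanked by voiceless consonants /h/ and /k/, so it deletes. /u/ is a high vowel flanked by voiceless consonants /f/ and /t/, so it deletes. → [wazogshkft].
/ppixufibogoo/: /i/ is a high vowel flanked by voiceless consonants /p/ and /x/, so it deletes. /u/ is a high vowel flanked by voiceless consonants /x/ and /f/, so it deletes. → [ppxfibogoo].
/tomegeufogo/: the rule's environment is not met; surfaces unchanged as [tomegeufogo].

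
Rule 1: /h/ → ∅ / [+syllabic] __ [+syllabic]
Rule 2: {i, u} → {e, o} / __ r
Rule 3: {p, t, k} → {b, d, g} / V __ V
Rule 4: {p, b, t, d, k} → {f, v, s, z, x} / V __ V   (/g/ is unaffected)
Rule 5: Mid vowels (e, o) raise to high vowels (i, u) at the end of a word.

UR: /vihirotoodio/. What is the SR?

Rule 1 (intervocalic h-deletion): /h/ occurs between vowels /i/ and /i/, so it deletes. /vihirotoodio/ → viirotoodio.
Rule 2 (pre-rhotic lowering): /i/ is a high vowel immediately before /r/, so it lowers to [e]. /viirotoodio/ → vierotoodio.
Rule 3 (intervocalic voicing): /t/ is a voiceless stop between vowels /o/ and /o/, so it voices to [d]. /vierotoodio/ → vierodoodio.
Rule 4 (intervocalic spirantization): /d/ is a stop between vowels /o/ and /o/, so it spirantizes to the fricative [z]. /d/ is a stop between vowels /o/ and /i/, so it spirantizes to the fricative [z]. /vierodoodio/ → vierozoozio.
Rule 5 (final vowel raising): /o/ is a mid vowel in word-final position, so it raises to [u]. /vierozoozio/ → vierozooziu.

vierozooziu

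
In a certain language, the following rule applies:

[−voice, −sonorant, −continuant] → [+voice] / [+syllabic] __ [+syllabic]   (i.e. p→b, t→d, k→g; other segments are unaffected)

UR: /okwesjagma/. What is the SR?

okwesjagma

No segment of /okwesjagma/ meets the structural description of the rule, so the form surfaces unchanged.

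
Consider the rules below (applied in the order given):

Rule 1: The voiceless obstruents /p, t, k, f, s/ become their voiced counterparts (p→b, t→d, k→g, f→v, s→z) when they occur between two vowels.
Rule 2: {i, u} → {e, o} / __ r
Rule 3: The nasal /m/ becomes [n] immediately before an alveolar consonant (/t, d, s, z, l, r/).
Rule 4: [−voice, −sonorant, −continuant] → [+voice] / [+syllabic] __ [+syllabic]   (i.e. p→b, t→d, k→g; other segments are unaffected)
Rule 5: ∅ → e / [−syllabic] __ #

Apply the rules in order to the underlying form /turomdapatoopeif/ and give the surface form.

torondabadoobeife

Rule 1 (intervocalic voicing): /p/ is a voiceless obstruent between vowels /a/ and /a/, so it voices to [b]. /t/ is a voiceless obstruent between vowels /a/ and /o/, so it voices to [d]. /p/ is a voiceless obstruent between vowels /o/ and /e/, so it voices to [b]. /turomdapatoopeif/ → turomdabadoobeif.
Rule 2 (pre-rhotic lowering): /u/ is a high vowel immediately before /r/, so it lowers to [o]. /turomdabadoobeif/ → toromdabadoobeif.
Rule 3 (nasal place assimilation): /m/ precedes the alveolar consonant /d/, so it assimilates in place to [n]. /toromdabadoobeif/ → torondabadoobeif.
Rule 4 (intervocalic voicing): no segment meets the environment; /torondabadoobeif/ is unchanged.
Rule 5 (final e-epenthesis): the form ends in the consonant /f/, so [e] is inserted word-finally. /torondabadoobeif/ → torondabadoobeife.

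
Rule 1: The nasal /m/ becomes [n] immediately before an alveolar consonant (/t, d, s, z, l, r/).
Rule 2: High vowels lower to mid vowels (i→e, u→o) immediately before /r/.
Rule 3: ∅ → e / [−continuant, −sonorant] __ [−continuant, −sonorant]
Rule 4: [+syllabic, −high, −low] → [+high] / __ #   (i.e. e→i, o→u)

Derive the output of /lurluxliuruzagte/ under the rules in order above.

lorluxlioruzageti

Rule 1 (nasal place assimilation): no segment meets the environment; /lurluxliuruzagte/ is unchanged.
Rule 2 (pre-rhotic lowering): /u/ is a high vowel immediately before /r/, so it lowers to [o]. /u/ is a high vowel immediately before /r/, so it lowers to [o]. /lurluxliuruzagte/ → lorluxlioruzagte.
Rule 3 (stop-cluster e-epenthesis): /g/ and /t/ form a stop–stop cluster, so [e] is inserted between them. /lorluxlioruzagte/ → lorluxlioruzagete.
Rule 4 (final vowel raising): /e/ is a mid vowel in word-final position, so it raises to [i]. /lorluxlioruzagete/ → lorluxlioruzageti.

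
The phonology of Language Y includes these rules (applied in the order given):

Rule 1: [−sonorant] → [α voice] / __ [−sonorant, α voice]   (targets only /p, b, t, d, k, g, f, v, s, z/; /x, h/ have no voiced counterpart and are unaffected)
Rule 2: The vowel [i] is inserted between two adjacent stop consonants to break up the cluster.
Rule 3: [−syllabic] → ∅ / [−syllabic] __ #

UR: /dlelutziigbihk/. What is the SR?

Rule 1 (regressive voicing assimilation): /t/ precedes the voiced obstruent /z/, so it voices to [d] by assimilation. /dlelutziigbihk/ → dleludziigbihk.
Rule 2 (stop-cluster i-epenthesis): /g/ and /b/ form a stop–stop cluster, so [i] is inserted between them. /dleludziigbihk/ → dleludziigibihk.
Rule 3 (final cluster simplification): /k/ is the second consonant of a word-final cluster /hk/, so it deletes. /dleludziigibihk/ → dleludziigibih.

dleludziigibih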